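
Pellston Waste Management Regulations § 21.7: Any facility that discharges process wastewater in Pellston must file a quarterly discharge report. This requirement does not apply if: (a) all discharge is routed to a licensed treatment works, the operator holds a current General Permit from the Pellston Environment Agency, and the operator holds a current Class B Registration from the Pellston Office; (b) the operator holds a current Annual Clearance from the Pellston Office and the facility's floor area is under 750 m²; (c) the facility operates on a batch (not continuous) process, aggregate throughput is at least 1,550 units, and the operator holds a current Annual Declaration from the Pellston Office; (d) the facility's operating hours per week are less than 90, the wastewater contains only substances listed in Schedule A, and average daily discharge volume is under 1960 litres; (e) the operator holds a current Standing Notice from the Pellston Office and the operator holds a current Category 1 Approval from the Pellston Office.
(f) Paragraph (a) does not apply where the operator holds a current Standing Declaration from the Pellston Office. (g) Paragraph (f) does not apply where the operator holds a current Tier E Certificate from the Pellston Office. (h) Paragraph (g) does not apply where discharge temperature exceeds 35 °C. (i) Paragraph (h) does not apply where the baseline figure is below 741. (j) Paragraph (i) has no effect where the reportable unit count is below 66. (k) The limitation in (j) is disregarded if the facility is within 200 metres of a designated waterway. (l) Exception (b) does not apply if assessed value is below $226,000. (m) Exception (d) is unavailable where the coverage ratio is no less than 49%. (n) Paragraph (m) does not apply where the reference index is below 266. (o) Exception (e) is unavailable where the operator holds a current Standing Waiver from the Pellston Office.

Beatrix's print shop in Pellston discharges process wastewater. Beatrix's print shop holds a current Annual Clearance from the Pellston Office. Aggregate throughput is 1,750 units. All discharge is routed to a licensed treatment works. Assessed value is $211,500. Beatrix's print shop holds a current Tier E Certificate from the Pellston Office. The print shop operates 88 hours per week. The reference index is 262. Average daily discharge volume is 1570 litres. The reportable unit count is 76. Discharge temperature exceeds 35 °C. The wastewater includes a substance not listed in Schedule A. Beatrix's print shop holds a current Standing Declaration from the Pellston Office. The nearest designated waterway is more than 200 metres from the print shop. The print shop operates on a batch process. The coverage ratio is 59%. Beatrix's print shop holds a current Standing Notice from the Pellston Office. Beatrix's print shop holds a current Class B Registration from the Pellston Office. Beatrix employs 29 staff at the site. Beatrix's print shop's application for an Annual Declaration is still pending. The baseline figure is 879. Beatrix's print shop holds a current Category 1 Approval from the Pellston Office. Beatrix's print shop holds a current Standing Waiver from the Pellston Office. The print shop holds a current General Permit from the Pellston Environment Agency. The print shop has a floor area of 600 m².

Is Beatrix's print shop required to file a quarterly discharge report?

Yes — Beatrix's print shop must file a quarterly discharge report.

Exception (a): discharge is routed to a licensed treatment works; a current General Permit is held; a current Class B Registration is held — every condition holds. But: (f) is triggered — a current Standing Declaration is held. (g) would limit (f) — a current Tier E Certificate is held — but (h) sets (g) aside: (h) is engaged — discharge temperature exceeds 35 °C. (i), which would lift (h), does not operate here — the baseline figure is 879, not below 741. (a) is therefore removed.
Exception (b): a current Annual Clearance is held; the facility's floor area is 600 m², under the 750 m² limit — every condition holds. But: (l) is triggered — assessed value is $211,500, below the $226,000 limit. (b) is therefore removed.
Exception (c) requires that the operator holds a current Annual Declaration from the Pellston Office; but the Annual Declaration is not current, so (c) is unavailable.
Exception (d) does not apply: the wastewater includes a non-Schedule-A substance.
All of (e)'s requirements are met (a current Standing Notice is held; a current Category 1 Approval is held). Turning to paragraph (o): (o) operates against (e): a current Standing Waiver is held. (e) is therefore removed.
No exception applies. The general rule governs.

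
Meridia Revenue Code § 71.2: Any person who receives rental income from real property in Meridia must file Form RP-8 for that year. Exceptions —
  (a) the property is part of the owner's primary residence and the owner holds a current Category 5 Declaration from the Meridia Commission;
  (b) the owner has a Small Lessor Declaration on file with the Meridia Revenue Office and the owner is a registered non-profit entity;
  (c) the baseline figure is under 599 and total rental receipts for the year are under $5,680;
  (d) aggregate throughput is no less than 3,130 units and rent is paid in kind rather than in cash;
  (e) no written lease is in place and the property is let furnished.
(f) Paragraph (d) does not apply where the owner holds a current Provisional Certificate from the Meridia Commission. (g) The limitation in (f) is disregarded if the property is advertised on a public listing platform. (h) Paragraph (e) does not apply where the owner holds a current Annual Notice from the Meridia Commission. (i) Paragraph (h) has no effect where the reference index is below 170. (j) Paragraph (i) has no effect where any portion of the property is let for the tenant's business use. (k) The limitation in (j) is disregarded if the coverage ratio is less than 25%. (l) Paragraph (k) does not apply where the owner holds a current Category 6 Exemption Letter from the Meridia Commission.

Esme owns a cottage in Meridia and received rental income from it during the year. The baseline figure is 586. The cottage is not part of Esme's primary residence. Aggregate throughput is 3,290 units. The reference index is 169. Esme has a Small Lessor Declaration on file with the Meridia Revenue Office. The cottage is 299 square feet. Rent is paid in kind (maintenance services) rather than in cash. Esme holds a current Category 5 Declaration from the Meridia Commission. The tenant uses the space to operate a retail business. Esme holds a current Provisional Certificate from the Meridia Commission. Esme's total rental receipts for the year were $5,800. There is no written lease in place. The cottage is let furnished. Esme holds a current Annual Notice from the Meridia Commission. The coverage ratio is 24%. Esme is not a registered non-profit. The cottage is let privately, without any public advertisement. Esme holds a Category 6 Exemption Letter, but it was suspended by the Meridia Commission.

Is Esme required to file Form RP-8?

Exception (a) requires that the property is part of the owner's primary residence; but the cottage is not part of the primary residence, so (a) is unavailable.
Exception (b) requires that the owner is a registered non-profit entity; but Esme is not a registered non-profit, so (b) is unavailable.
Exception (c) fails — total rental receipts for the year are $5,800, not under $5,680.
All of (d)'s requirements are met (aggregate throughput is 3,290 units, meeting the 3,130 units threshold; rent is paid in kind). However, paragraphs (f)–(g) must be considered: (f) operates against (d): a current Provisional Certificate is held. (g), which would lift (f), is not engaged — the property is let privately without advertisement. So (d) is unavailable.
All of (e)'s requirements are met (there is no written lease; the property is let furnished). As to paragraphs (h)–(l): (h) would limit (e) — a current Annual Notice is held — but (i) sets (h) aside: (i) operates against (h): the reference index is 169, below the 170 limit. (j) is engaged (the space is let for business use), but is displaced by (k): (k) operates against (j): the coverage ratio is 24%, less than the 25% limit. (l) is not engaged (there is no Category 6 Exemption Letter in force), so (k) stands. (e) remains available.

No — exception (e) applies; Esme is not required to file Form RP-8.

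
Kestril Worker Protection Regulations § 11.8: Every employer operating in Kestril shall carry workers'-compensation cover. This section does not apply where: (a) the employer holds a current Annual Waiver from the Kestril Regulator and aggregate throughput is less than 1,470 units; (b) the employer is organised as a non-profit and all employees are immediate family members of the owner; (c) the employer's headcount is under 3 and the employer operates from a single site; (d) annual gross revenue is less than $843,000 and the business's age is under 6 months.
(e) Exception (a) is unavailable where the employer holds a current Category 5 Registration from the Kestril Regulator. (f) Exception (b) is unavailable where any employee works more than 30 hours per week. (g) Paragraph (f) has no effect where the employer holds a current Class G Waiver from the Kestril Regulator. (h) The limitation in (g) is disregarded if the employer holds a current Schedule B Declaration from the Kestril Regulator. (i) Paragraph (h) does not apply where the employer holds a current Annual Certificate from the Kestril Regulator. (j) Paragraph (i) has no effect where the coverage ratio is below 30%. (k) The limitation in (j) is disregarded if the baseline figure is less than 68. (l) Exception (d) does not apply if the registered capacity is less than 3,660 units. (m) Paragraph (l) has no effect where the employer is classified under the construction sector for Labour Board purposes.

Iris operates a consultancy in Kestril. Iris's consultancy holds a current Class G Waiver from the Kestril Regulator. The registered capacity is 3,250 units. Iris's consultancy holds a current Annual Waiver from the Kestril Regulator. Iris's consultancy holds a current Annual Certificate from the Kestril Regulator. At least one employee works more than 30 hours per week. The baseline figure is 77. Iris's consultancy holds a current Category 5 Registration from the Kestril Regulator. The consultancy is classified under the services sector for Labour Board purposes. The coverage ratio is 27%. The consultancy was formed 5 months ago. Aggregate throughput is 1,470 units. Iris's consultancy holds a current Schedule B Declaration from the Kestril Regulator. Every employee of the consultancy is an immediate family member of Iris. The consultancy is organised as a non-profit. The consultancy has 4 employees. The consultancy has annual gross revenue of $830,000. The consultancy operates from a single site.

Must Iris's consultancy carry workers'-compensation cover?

Exception (a) fails — aggregate throughput is 1,470 units, not less than 1,470 units.
Exception (b) is satisfied on its face — the employer is a non-profit; every employee is an immediate family member. But: (f) applies — at least one employee exceeds 30 hours/week. (g) would limit (f) — a current Class G Waiver is held — but (h) sets (g) aside: (h) operates against (g): a current Schedule B Declaration is held. (i) operates (a current Annual Certificate is held), but yields to (j): (j) operates against (i): the coverage ratio is 27%, below the 30% limit. (k), which would lift (j), does not operate here — the baseline figure is 77, not less than 68. So (b) is unavailable.
Exception (c) fails — the employer's headcount is 4, not under 3.
Exception (d): annual gross revenue is $830,000, less than the $843,000 limit; the business's age is 5 months, under the 6 months limit — every condition holds. However, paragraphs (l)–(m) must be considered: (l) operates against (d): the registered capacity is 3,250 units, less than the 3,660 units limit. (m) is inapplicable (the consultancy is classified under the services sector), so (l) stands. So (d) is unavailable.
None of the exceptions is available; § 11.8 applies in full.

Yes — Iris's consultancy must carry workers'-compensation cover.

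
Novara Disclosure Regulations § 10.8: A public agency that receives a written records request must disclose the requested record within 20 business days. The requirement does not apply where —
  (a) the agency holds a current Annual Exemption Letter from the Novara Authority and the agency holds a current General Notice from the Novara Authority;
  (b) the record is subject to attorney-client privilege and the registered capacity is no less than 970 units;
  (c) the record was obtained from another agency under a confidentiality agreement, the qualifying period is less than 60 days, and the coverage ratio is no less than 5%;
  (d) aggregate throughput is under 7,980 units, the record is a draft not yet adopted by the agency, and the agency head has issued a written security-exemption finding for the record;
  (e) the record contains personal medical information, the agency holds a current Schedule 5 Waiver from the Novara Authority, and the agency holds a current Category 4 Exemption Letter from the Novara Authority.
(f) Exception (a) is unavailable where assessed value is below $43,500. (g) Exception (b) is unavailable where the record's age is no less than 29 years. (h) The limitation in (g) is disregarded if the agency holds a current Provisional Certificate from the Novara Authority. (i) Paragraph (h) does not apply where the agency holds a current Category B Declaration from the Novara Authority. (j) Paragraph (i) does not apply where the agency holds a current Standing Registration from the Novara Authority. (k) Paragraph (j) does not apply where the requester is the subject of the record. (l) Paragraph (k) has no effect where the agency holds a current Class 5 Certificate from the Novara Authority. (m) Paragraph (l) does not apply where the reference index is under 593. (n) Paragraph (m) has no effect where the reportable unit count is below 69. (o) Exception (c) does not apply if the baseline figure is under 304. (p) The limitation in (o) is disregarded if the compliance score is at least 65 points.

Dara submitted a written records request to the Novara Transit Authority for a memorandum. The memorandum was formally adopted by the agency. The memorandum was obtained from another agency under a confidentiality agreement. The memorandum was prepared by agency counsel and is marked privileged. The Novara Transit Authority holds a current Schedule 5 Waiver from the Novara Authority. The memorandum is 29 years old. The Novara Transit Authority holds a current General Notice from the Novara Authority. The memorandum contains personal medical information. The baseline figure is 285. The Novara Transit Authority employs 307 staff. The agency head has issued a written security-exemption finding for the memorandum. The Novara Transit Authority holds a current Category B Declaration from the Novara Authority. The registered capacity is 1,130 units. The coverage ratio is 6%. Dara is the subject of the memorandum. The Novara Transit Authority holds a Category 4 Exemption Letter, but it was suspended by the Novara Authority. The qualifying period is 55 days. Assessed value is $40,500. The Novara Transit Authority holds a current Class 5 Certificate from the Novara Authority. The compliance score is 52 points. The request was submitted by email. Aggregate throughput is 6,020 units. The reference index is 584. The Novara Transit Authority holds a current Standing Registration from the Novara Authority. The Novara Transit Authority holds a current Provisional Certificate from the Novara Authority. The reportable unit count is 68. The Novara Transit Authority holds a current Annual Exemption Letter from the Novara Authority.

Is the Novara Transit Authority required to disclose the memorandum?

Exception (a): a current Annual Exemption Letter is held; a current General Notice is held — every condition holds. However, paragraph (f) must be considered: (f) operates against (a): assessed value is $40,500, below the $43,500 limit. (a) is therefore removed.
Exception (b)'s conditions are all satisfied: the memorandum is privileged; the registered capacity is 1,130 units, meeting the 970 units threshold. Applying paragraphs (g)–(n): (g) would limit (b) — the record's age is 29 years, meeting the 29 years threshold — but (h) sets (g) aside: (h) is engaged — a current Provisional Certificate is held. (i) would limit (h) — a current Category B Declaration is held — but (j) sets (i) aside: (j) operates against (i): a current Standing Registration is held. (k) would limit (j) — Dara is the subject of the memorandum — but (l) sets (k) aside: (l) operates against (k): a current Class 5 Certificate is held. (m) is triggered (the reference index is 584, under the 593 limit), but is set aside by (n): (n) operates — the reportable unit count is 68, below the 69 limit. So (b) applies.
Exception (c) is satisfied on its face — the memorandum was obtained under a confidentiality agreement; the qualifying period is 55 days, less than the 60 days limit; the coverage ratio is 6%, meeting the 5% threshold. But applying paragraphs (o)–(p): (o) operates against (c): the baseline figure is 285, under the 304 limit. (p) is not triggered (the compliance score is 52 points, short of 65 points), so (o) stands. Exception (c) does not apply.
Exception (d) does not apply: the memorandum has been formally adopted.
Exception (e) does not apply: the Category 4 Exemption Letter is not current.

No — exception (b) applies; the Novara Transit Authority is not required to disclose the memorandum.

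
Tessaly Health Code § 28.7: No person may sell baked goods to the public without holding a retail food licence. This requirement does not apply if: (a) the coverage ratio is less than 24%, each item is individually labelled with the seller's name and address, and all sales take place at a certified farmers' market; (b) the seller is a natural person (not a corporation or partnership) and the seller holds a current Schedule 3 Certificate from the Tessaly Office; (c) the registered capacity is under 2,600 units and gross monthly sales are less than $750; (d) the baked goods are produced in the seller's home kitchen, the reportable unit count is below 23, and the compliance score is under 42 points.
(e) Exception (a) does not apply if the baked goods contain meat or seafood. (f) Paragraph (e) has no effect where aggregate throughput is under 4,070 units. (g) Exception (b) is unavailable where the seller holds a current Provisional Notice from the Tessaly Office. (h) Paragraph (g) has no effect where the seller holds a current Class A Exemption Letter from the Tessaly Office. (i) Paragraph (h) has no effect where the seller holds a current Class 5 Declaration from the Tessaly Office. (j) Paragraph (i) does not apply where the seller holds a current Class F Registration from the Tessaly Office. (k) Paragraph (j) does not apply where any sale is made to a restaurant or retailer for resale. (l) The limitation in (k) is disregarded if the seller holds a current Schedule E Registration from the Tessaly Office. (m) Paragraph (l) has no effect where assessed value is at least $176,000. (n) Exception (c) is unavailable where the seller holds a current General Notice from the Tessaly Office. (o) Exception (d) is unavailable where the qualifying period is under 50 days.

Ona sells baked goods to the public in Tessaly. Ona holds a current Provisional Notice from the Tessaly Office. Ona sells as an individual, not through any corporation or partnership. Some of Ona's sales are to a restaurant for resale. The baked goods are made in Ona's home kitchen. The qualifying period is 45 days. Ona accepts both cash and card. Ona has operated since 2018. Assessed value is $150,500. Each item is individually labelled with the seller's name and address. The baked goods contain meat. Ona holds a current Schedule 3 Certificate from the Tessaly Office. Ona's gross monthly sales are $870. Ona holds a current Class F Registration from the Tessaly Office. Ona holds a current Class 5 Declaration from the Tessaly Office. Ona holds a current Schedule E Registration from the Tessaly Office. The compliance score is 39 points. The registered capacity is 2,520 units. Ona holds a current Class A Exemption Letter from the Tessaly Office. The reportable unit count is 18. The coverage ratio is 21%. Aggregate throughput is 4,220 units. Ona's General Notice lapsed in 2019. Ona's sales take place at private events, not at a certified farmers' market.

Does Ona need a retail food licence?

No — exception (b) applies; Ona is not required to hold a retail food licence.

Exception (a) requires that all sales take place at a certified farmers' market; but sales are at private events, not a certified farmers' market, so (a) is unavailable.
Exception (b) is satisfied on its face — the seller is a natural person; a current Schedule 3 Certificate is held. Under paragraphs (g)–(m): (g) would limit (b) — a current Provisional Notice is held — but (h) sets (g) aside: (h) operates against (g): a current Class A Exemption Letter is held. (i) would limit (h) — a current Class 5 Declaration is held — but (j) sets (i) aside: (j) applies — a current Class F Registration is held. (k) is triggered (some sales are to a restaurant for resale), but is itself disapplied by (l): (l) is triggered — a current Schedule E Registration is held. (m), which would lift (l), is inapplicable — assessed value is $150,500, short of $176,000. (b) remains available.
Exception (c) does not apply: gross monthly sales are $870, not less than $750.
Exception (d)'s conditions are all satisfied: the baked goods are home-kitchen produced; the reportable unit count is 18, below the 23 limit; the compliance score is 39 points, under the 42 points limit. But applying paragraph (o): (o) operates — the qualifying period is 45 days, under the 50 days limit. (d) is therefore removed.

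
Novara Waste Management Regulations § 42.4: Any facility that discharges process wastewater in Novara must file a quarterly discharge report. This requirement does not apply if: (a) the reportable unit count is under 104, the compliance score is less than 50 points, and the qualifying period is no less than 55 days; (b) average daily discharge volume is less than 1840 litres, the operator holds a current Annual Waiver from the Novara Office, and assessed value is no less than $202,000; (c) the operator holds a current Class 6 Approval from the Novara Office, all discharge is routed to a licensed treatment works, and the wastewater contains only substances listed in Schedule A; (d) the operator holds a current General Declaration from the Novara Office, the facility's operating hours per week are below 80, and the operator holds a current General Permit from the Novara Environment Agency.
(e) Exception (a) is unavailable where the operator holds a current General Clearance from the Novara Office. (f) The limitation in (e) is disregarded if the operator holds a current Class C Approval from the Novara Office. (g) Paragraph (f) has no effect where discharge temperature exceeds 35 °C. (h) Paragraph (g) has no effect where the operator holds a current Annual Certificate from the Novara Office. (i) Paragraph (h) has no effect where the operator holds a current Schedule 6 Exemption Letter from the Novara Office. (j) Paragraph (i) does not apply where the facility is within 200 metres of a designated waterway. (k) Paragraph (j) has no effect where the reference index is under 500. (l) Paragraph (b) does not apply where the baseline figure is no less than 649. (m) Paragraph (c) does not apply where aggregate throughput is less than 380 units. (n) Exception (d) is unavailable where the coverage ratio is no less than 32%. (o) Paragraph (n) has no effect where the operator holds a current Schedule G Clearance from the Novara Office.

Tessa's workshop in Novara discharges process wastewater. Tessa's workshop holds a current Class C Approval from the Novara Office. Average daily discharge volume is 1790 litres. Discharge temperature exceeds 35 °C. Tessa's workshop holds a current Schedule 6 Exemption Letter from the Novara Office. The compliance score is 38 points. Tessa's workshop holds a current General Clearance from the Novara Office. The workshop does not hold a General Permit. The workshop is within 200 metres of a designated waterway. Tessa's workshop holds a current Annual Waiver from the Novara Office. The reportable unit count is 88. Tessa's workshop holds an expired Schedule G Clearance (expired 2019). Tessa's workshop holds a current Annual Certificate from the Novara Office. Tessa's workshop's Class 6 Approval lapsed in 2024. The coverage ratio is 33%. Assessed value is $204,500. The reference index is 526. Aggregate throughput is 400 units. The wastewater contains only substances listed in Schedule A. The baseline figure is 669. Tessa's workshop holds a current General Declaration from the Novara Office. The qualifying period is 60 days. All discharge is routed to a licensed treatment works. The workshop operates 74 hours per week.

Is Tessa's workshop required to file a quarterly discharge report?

No — exception (a) applies; Tessa's workshop is not required to file a quarterly discharge report.

All of (a)'s requirements are met (the reportable unit count is 88, under the 104 limit; the compliance score is 38 points, less than the 50 points limit; the qualifying period is 60 days, meeting the 55 days threshold). Considering the limiting provisions: (e) would limit (a) — a current General Clearance is held — but (f) sets (e) aside: (f) operates — a current Class C Approval is held. (g) applies (discharge temperature exceeds 35 °C), but is itself disapplied by (h): (h) operates — a current Annual Certificate is held. (i) would limit (h) — a current Schedule 6 Exemption Letter is held — but (j) sets (i) aside: (j) is engaged — the workshop is within 200 m of a designated waterway. (k) is not triggered (the reference index is 526, not under 500), so (j) stands. (a) remains available.
All of (b)'s requirements are met (average daily discharge volume is 1790 litres, less than the 1840 litres limit; a current Annual Waiver is held; assessed value is $204,500, meeting the $202,000 threshold). Turning to paragraph (l): (l) is engaged — the baseline figure is 669, meeting the 649 threshold. (b) is therefore removed.
Exception (c) does not apply: there is no Class 6 Approval in force.
Exception (d) does not apply: no General Permit is held.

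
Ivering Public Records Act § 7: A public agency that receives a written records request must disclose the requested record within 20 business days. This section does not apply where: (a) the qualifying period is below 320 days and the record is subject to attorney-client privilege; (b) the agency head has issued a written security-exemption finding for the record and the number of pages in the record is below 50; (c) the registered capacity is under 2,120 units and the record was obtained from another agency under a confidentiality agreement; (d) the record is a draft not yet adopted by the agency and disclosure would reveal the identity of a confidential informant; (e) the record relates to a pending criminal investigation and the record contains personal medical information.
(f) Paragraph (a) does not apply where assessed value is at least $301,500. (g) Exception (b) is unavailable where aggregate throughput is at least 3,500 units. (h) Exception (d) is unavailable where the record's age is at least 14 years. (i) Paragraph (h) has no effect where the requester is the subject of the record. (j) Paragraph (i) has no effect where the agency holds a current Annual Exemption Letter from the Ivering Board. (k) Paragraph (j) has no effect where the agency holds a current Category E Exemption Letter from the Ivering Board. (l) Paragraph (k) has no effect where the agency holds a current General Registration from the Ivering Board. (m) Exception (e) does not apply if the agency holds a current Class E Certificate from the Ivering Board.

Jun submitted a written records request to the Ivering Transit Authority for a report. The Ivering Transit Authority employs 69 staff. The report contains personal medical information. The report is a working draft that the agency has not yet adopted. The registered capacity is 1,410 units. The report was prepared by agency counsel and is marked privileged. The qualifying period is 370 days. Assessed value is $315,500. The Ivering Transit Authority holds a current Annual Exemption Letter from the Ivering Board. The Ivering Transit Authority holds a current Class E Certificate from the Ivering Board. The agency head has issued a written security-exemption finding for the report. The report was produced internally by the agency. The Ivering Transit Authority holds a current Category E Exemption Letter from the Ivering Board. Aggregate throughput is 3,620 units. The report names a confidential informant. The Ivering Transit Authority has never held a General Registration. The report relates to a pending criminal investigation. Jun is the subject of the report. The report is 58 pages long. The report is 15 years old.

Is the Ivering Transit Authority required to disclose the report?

Exception (a) requires that the qualifying period is below 320 days; but the qualifying period is 370 days, not below 320 days, so (a) is unavailable.
Exception (b) does not apply: the number of pages in the record is 58, not below 50.
Exception (c) requires that the record was obtained from another agency under a confidentiality agreement; but the report was produced internally, so (c) is unavailable.
Exception (d): the report is an unadopted draft; the report names a confidential informant — every condition holds. Under paragraphs (h)–(l): (h) would limit (d) — the record's age is 15 years, meeting the 14 years threshold — but (i) sets (h) aside: (i) is triggered — Jun is the subject of the report. (j) would limit (i) — a current Annual Exemption Letter is held — but (k) sets (j) aside: (k) operates — a current Category E Exemption Letter is held. (l) is not triggered (the General Registration is not current), so (k) stands. (d) remains available.
Exception (e): the report relates to a pending investigation; the report contains personal medical information — every condition holds. Turning to paragraph (m): (m) operates against (e): a current Class E Certificate is held. (e) is therefore removed.

No — exception (d) applies; the Ivering Transit Authority is not required to disclose the report.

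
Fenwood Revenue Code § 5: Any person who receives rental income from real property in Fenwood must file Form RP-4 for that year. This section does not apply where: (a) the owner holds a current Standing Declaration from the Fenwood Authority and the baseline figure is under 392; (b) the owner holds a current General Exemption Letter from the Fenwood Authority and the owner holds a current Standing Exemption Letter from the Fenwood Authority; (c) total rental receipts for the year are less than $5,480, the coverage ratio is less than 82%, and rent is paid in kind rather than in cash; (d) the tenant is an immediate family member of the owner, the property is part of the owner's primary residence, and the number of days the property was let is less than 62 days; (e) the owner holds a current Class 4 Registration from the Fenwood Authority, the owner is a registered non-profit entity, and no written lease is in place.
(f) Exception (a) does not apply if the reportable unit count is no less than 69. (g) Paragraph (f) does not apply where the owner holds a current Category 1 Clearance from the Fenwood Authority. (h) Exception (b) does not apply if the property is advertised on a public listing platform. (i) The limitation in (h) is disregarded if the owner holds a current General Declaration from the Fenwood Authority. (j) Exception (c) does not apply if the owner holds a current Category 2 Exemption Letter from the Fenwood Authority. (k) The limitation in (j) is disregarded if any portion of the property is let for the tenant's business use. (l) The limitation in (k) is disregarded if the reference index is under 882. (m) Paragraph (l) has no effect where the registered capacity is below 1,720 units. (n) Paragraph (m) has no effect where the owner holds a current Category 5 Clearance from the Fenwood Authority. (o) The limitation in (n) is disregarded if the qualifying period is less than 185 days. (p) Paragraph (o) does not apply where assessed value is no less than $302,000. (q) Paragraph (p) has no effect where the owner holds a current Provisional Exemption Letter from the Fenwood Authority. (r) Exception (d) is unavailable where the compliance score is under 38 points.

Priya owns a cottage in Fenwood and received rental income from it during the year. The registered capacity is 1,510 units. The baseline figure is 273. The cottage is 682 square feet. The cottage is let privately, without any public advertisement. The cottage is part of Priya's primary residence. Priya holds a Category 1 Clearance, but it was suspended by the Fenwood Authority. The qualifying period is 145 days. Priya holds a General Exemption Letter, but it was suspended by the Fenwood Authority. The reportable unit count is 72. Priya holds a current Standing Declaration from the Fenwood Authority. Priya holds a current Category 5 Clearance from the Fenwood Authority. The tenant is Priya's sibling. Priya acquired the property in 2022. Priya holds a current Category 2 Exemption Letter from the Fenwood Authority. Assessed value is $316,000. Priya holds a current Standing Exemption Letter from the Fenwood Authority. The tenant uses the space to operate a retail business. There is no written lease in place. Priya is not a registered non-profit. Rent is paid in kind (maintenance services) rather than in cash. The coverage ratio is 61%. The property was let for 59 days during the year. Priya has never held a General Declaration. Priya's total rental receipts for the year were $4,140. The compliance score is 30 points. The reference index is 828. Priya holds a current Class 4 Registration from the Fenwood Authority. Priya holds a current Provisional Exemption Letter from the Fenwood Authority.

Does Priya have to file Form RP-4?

Exception (a): a current Standing Declaration is held; the baseline figure is 273, under the 392 limit — every condition holds. Turning to paragraphs (f)–(g): (f) is triggered — the reportable unit count is 72, meeting the 69 threshold. (g), which would lift (f), is not engaged — no current Category 1 Clearance is held. So (a) is unavailable.
Exception (b) does not apply: there is no General Exemption Letter in force.
Exception (c)'s conditions are all satisfied: total rental receipts for the year are $4,140, less than the $5,480 limit; the coverage ratio is 61%, less than the 82% limit; rent is paid in kind. As to paragraphs (j)–(q): (j) would limit (c) — a current Category 2 Exemption Letter is held — but (k) sets (j) aside: (k) operates against (j): the space is let for business use. (l) would limit (k) — the reference index is 828, under the 882 limit — but (m) sets (l) aside: (m) is triggered — the registered capacity is 1,510 units, below the 1,720 units limit. (n) applies (a current Category 5 Clearance is held), but yields to (o): (o) operates against (n): the qualifying period is 145 days, less than the 185 days limit. (p) would limit (o) — assessed value is $316,000, meeting the $302,000 threshold — but (q) sets (p) aside: (q) operates against (p): a current Provisional Exemption Letter is held. (c) remains available.
Exception (d)'s conditions are all satisfied: the tenant is an immediate family member; the cottage is part of the primary residence; the number of days the property was let is 59 days, less than the 62 days limit. But applying paragraph (r): (r) operates against (d): the compliance score is 30 points, under the 38 points limit. (d) is therefore removed.
Exception (e) does not apply: Priya is not a registered non-profit.

No — exception (c) applies; Priya is not required to file Form RP-4.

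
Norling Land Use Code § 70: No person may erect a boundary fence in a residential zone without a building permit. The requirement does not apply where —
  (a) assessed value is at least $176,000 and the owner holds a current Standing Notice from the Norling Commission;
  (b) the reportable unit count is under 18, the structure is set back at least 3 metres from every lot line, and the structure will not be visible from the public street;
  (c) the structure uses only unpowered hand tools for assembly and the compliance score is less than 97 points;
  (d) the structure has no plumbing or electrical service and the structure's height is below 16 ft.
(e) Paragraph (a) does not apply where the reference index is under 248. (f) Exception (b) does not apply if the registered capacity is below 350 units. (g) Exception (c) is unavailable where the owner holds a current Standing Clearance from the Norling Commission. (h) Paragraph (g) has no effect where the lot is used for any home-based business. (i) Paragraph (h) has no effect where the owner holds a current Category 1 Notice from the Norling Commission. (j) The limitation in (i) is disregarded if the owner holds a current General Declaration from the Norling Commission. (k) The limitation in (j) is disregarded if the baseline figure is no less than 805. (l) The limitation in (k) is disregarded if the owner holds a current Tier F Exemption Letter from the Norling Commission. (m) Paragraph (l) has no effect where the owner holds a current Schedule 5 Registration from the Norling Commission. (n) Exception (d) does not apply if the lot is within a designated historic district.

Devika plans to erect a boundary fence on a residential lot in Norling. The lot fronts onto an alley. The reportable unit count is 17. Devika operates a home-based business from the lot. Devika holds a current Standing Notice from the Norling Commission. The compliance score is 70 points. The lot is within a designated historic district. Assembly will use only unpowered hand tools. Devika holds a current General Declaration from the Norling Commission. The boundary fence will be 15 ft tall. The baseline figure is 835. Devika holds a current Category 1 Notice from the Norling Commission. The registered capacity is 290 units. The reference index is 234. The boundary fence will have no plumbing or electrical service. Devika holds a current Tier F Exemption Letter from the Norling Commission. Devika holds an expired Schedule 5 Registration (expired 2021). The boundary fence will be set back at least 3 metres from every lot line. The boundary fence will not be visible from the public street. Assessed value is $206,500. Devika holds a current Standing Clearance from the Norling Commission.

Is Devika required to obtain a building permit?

No — exception (c) applies; Devika does not need a building permit.

Exception (a)'s conditions are all satisfied: assessed value is $206,500, meeting the $176,000 threshold; a current Standing Notice is held. Turning to paragraph (e): (e) is triggered — the reference index is 234, under the 248 limit. (a) is therefore removed.
Exception (b) is satisfied on its face — the reportable unit count is 17, under the 18 limit; the setback is at least 3 m on every side; the structure will not be visible from the street. Turning to paragraph (f): (f) operates against (b): the registered capacity is 290 units, below the 350 units limit. Exception (b) does not apply.
All of (c)'s requirements are met (assembly uses only hand tools; the compliance score is 70 points, less than the 97 points limit). Under paragraphs (g)–(m): (g) would limit (c) — a current Standing Clearance is held — but (h) sets (g) aside: (h) operates against (g): a home-based business operates on the lot. (i) would limit (h) — a current Category 1 Notice is held — but (j) sets (i) aside: (j) applies — a current General Declaration is held. (k) operates (the baseline figure is 835, meeting the 805 threshold), but yields to (l): (l) applies — a current Tier F Exemption Letter is held. (m) does not operate here (no current Schedule 5 Registration is held), so (l) stands. Exception (c) stands.
All of (d)'s requirements are met (there is no plumbing or electrical service; the structure's height is 15 ft, below the 16 ft limit). Turning to paragraph (n): (n) operates against (d): the lot is in a historic district. Exception (d) does not apply.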